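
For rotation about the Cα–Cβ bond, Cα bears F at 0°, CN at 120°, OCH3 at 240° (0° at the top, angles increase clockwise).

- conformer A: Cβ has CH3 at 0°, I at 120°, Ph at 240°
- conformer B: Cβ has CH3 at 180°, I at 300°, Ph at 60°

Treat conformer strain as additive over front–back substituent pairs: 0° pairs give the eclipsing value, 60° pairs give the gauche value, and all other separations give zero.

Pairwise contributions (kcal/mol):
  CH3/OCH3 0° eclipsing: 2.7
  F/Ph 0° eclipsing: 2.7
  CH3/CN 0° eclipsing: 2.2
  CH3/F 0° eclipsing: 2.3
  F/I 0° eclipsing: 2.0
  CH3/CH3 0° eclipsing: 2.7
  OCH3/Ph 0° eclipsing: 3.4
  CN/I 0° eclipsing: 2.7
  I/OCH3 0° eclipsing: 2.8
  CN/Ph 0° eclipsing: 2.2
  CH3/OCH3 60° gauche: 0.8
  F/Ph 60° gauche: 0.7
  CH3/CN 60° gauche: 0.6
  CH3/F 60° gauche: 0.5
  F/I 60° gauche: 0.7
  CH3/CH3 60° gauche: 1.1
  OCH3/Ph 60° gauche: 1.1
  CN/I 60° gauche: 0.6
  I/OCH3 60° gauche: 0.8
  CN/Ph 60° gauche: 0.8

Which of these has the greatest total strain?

A (eclipsed): F(0°)/CH3(0°) eclipsed 2.3; CN(120°)/I(120°) eclipsed 2.7; OCH3(240°)/Ph(240°) eclipsed 3.4 → 8.4 kcal/mol.
B (staggered): F(0°)/I(300°) gauche 0.7; F(0°)/Ph(60°) gauche 0.7; CN(120°)/CH3(180°) gauche 0.6; CN(120°)/Ph(60°) gauche 0.8; OCH3(240°)/CH3(180°) gauche 0.8; OCH3(240°)/I(300°) gauche 0.8 → 4.4 kcal/mol.
A has the highest total (8.4 kcal/mol).

A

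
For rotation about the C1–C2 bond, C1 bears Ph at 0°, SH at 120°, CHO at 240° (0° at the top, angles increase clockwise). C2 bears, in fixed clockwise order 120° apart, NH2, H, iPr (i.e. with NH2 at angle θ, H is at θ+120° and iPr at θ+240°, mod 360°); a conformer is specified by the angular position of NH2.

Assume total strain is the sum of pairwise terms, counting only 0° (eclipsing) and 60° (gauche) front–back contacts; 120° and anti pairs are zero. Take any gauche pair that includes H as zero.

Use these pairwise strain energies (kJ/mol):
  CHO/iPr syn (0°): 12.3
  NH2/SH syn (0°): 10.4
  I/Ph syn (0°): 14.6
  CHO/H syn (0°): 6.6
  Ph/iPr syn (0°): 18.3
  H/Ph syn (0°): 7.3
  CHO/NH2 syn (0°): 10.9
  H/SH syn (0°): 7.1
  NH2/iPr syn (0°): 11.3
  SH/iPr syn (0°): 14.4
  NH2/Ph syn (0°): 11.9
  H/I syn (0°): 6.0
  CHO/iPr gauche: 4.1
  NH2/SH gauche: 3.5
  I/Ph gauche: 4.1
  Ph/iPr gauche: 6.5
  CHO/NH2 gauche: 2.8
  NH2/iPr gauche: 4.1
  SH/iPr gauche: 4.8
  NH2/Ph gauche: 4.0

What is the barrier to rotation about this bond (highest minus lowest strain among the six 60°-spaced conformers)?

19.6 kJ/mol

NH2 at 0° (eclipsed): Ph(0°)/NH2(0°) eclipsed 11.9; SH(120°)/H(120°) eclipsed 7.1; CHO(240°)/iPr(240°) eclipsed 12.3 → 31.3 kJ/mol.
NH2 at 60° (staggered): Ph(0°)/NH2(60°) gauche 4.0; Ph(0°)/iPr(300°) gauche 6.5; SH(120°)/NH2(60°) gauche 3.5; CHO(240°)/iPr(300°) gauche 4.1 → 18.1 kJ/mol.
NH2 at 120° (eclipsed): Ph(0°)/iPr(0°) eclipsed 18.3; SH(120°)/NH2(120°) eclipsed 10.4; CHO(240°)/H(240°) eclipsed 6.6 → 35.3 kJ/mol.
NH2 at 180° (staggered): Ph(0°)/iPr(60°) gauche 6.5; SH(120°)/NH2(180°) gauche 3.5; SH(120°)/iPr(60°) gauche 4.8; CHO(240°)/NH2(180°) gauche 2.8 → 17.6 kJ/mol.
NH2 at 240° (eclipsed): Ph(0°)/H(0°) eclipsed 7.3; SH(120°)/iPr(120°) eclipsed 14.4; CHO(240°)/NH2(240°) eclipsed 10.9 → 32.6 kJ/mol.
NH2 at 300° (staggered): Ph(0°)/NH2(300°) gauche 4.0; SH(120°)/iPr(180°) gauche 4.8; CHO(240°)/NH2(300°) gauche 2.8; CHO(240°)/iPr(180°) gauche 4.1 → 15.7 kJ/mol.
Max at 120° (35.3 kJ/mol), min at 300° (15.7 kJ/mol); barrier = 19.6 kJ/mol.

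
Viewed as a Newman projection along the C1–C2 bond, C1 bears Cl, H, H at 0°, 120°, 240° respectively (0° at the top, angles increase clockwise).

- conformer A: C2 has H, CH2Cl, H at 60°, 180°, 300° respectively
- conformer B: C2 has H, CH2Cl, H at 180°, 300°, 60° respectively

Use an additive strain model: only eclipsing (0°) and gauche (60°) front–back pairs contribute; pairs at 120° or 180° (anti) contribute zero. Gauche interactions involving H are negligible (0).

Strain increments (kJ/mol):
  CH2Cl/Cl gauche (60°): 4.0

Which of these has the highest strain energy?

B

A (staggered): no non-H gauche contacts → 0.0 kJ/mol.
B (staggered): Cl–CH2Cl gauche; 4.0 = 4.0 kJ/mol.
B has the highest total (4.0 kJ/mol).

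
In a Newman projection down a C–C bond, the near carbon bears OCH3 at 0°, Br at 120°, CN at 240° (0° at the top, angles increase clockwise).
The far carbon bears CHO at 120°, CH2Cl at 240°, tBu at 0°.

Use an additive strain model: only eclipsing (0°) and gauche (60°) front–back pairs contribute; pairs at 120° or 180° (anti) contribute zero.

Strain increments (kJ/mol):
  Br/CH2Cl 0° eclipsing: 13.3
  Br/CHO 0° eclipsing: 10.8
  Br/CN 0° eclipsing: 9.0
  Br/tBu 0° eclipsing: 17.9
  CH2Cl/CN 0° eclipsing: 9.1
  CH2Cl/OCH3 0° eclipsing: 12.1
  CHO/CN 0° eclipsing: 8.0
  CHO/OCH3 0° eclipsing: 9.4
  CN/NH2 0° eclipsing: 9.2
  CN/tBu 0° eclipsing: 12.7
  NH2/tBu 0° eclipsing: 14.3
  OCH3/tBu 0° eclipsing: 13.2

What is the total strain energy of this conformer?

33.1 kJ/mol

This conformer (eclipsed): OCH3–tBu eclipsed, Br–CHO eclipsed, CN–CH2Cl eclipsed; 13.2 + 10.8 + 9.1 = 33.1 kJ/mol.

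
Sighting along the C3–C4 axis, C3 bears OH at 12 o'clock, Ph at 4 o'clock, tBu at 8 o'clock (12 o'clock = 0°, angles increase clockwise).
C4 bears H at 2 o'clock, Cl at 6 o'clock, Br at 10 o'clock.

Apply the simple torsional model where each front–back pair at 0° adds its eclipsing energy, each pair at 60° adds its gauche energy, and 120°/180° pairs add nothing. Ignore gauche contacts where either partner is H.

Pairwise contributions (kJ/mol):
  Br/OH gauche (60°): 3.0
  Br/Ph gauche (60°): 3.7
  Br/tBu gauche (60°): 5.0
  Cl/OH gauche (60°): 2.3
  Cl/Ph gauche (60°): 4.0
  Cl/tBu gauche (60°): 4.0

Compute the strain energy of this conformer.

16.0 kJ/mol

This conformer (staggered): OH(0°)/Br(300°) gauche 3.0; Ph(120°)/Cl(180°) gauche 4.0; tBu(240°)/Cl(180°) gauche 4.0; tBu(240°)/Br(300°) gauche 5.0 → 16.0 kJ/mol.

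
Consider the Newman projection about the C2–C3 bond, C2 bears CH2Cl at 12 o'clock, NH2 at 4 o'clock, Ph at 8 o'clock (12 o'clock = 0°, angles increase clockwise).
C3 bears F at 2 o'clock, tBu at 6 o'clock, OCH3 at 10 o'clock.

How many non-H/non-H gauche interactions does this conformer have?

6

Non-H gauche pairs: CH2Cl(0°)/F(60°); CH2Cl(0°)/OCH3(300°); NH2(120°)/F(60°); NH2(120°)/tBu(180°); Ph(240°)/tBu(180°); Ph(240°)/OCH3(300°) — 6 interactions.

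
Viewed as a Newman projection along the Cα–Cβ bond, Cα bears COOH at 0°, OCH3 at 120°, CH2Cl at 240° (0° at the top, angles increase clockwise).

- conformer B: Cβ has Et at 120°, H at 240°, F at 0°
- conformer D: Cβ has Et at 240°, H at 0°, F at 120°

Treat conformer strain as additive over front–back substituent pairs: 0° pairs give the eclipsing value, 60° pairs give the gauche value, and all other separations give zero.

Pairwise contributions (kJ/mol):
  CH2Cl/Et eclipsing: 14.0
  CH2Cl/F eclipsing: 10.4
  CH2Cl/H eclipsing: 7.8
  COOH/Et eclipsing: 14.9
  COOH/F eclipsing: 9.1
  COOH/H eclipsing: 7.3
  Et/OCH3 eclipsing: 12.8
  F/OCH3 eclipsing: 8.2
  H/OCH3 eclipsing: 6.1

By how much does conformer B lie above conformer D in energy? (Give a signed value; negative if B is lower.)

+0.2 kJ/mol

B (eclipsed): COOH(0°)/F(0°) eclipsed 9.1; OCH3(120°)/Et(120°) eclipsed 12.8; CH2Cl(240°)/H(240°) eclipsed 7.8 → 29.7 kJ/mol.
D (eclipsed): COOH(0°)/H(0°) eclipsed 7.3; OCH3(120°)/F(120°) eclipsed 8.2; CH2Cl(240°)/Et(240°) eclipsed 14.0 → 29.5 kJ/mol.
E(B) − E(D) = 29.7 − 29.5 = +0.2 kJ/mol.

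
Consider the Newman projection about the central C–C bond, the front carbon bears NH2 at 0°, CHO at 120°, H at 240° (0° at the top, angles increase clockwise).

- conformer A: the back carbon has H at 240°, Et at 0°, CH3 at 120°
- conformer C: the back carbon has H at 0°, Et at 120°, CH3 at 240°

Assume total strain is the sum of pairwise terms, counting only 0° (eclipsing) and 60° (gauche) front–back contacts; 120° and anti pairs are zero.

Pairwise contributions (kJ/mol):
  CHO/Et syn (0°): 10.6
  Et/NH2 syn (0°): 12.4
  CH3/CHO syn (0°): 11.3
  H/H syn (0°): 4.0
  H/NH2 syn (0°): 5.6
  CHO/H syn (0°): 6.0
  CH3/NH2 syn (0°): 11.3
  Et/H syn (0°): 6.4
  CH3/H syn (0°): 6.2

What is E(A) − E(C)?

+5.3 kJ/mol

A is eclipsed. NH2 at 0° is eclipsed with Et at 0° (12.4); CHO at 120° is eclipsed with CH3 at 120° (11.3); H at 240° is eclipsed with H at 240° (4.0). Total 27.7 kJ/mol.
C is eclipsed. NH2 at 0° is eclipsed with H at 0° (5.6); CHO at 120° is eclipsed with Et at 120° (10.6); H at 240° is eclipsed with CH3 at 240° (6.2). Total 22.4 kJ/mol.
E(A) − E(C) = 27.7 − 22.4 = +5.3 kJ/mol.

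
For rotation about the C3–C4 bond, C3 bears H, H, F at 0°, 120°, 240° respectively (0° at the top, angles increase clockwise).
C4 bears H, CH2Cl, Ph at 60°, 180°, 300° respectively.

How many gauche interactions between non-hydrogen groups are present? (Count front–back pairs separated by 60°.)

Non-H gauche pairs: F(240°)/CH2Cl(180°); F(240°)/Ph(300°) — 2 interactions.

2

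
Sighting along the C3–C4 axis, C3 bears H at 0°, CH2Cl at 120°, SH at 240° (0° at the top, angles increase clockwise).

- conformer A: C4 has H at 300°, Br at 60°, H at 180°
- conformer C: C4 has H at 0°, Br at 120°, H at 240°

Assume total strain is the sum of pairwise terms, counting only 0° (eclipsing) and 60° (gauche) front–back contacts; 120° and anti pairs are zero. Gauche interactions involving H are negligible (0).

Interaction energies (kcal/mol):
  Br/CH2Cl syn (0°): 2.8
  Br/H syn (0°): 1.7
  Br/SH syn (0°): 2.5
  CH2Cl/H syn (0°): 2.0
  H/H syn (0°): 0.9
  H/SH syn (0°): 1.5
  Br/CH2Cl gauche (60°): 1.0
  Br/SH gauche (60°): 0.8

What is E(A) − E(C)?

A (staggered): CH2Cl–Br gauche; 1.0 = 1.0 kcal/mol.
C (eclipsed): H–H eclipsed, CH2Cl–Br eclipsed, SH–H eclipsed; 0.9 + 2.8 + 1.5 = 5.2 kcal/mol.
E(A) − E(C) = 1.0 − 5.2 = -4.2 kcal/mol.

-4.2 kcal/mol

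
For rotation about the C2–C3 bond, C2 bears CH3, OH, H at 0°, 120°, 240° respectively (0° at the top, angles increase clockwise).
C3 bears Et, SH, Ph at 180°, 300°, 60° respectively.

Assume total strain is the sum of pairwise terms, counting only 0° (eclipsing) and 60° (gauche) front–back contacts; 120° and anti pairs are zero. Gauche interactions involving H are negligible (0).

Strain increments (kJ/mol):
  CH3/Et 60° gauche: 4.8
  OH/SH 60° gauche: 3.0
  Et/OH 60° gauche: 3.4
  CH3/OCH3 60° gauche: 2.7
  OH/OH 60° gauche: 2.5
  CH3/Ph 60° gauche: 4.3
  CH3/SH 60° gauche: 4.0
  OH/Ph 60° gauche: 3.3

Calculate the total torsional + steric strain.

15.0 kJ/mol

This conformer (staggered): CH3–SH gauche, CH3–Ph gauche, OH–Et gauche, OH–Ph gauche; 4.0 + 4.3 + 3.4 + 3.3 = 15.0 kJ/mol.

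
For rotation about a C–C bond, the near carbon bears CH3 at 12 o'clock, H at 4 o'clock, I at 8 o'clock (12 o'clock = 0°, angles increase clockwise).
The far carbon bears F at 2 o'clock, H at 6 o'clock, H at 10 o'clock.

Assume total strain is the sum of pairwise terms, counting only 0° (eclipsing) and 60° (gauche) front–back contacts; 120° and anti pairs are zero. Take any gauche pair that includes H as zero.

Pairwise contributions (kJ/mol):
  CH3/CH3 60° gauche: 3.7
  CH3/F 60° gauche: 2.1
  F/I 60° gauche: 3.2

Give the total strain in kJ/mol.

2.1 kJ/mol

This conformer (staggered): CH3(0°)/F(60°) gauche 2.1 → 2.1 kJ/mol.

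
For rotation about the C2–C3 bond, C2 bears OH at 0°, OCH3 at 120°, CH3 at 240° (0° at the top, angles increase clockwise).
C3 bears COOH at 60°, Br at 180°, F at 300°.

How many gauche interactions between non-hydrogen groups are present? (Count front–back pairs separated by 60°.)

Non-H gauche pairs: OH(0°)/COOH(60°); OH(0°)/F(300°); OCH3(120°)/COOH(60°); OCH3(120°)/Br(180°); CH3(240°)/Br(180°); CH3(240°)/F(300°) — 6 interactions.

6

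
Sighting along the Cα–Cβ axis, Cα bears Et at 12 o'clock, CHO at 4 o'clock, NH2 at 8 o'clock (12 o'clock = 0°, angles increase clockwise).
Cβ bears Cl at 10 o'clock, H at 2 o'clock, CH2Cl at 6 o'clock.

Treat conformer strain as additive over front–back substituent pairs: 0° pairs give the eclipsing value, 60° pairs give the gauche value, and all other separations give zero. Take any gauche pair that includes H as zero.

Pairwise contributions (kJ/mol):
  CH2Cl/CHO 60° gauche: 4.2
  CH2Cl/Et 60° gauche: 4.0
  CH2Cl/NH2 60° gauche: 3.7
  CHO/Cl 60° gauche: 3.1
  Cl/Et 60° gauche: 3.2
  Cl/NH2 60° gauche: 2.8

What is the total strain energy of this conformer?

13.9 kJ/mol

This conformer (staggered): Et(0°)/Cl(300°) gauche 3.2; CHO(120°)/CH2Cl(180°) gauche 4.2; NH2(240°)/Cl(300°) gauche 2.8; NH2(240°)/CH2Cl(180°) gauche 3.7 → 13.9 kJ/mol.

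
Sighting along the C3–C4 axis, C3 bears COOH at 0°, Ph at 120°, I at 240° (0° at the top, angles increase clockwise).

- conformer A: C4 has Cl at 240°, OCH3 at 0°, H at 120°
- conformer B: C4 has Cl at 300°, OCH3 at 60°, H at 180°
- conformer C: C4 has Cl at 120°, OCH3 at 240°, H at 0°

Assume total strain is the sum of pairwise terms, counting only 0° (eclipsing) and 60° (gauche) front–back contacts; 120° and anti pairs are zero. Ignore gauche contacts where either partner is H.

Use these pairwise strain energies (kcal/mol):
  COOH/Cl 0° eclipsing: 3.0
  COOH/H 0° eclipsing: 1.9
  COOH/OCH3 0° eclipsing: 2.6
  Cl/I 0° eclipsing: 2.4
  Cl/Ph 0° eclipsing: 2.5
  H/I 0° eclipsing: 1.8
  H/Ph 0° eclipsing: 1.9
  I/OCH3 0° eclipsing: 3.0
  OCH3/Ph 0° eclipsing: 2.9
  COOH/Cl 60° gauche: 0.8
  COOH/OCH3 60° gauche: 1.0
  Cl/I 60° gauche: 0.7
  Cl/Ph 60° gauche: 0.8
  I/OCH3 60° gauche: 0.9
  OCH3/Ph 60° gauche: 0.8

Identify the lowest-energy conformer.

B

A (eclipsed): COOH–OCH3 eclipsed, Ph–H eclipsed, I–Cl eclipsed; 2.6 + 1.9 + 2.4 = 6.9 kcal/mol.
B (staggered): COOH–Cl gauche, COOH–OCH3 gauche, Ph–OCH3 gauche, I–Cl gauche; 0.8 + 1.0 + 0.8 + 0.7 = 3.3 kcal/mol.
C (eclipsed): COOH–H eclipsed, Ph–Cl eclipsed, I–OCH3 eclipsed; 1.9 + 2.5 + 3.0 = 7.4 kcal/mol.
B has the lowest total (3.3 kcal/mol).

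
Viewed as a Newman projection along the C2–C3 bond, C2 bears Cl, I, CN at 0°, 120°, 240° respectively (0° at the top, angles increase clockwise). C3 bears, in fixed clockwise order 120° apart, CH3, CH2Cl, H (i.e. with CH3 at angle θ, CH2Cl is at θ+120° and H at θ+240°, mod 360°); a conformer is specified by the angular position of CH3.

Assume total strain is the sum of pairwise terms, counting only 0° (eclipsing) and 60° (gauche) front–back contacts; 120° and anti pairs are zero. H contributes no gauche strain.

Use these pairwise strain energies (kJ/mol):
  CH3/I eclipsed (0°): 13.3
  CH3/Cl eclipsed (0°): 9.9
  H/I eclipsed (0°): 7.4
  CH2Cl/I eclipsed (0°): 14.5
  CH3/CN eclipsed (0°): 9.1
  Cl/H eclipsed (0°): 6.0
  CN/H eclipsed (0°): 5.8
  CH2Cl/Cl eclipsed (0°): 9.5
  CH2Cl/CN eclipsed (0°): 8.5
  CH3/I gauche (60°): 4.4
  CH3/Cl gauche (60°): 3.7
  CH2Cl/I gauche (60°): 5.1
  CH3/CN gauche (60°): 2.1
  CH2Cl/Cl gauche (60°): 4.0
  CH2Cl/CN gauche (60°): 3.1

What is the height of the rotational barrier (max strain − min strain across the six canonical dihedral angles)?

CH3 at 0° (eclipsed): Cl(0°)/CH3(0°) eclipsed 9.9; I(120°)/CH2Cl(120°) eclipsed 14.5; CN(240°)/H(240°) eclipsed 5.8 → 30.2 kJ/mol.
CH3 at 60° (staggered): Cl(0°)/CH3(60°) gauche 3.7; I(120°)/CH3(60°) gauche 4.4; I(120°)/CH2Cl(180°) gauche 5.1; CN(240°)/CH2Cl(180°) gauche 3.1 → 16.3 kJ/mol.
CH3 at 120° (eclipsed): Cl(0°)/H(0°) eclipsed 6.0; I(120°)/CH3(120°) eclipsed 13.3; CN(240°)/CH2Cl(240°) eclipsed 8.5 → 27.8 kJ/mol.
CH3 at 180° (staggered): Cl(0°)/CH2Cl(300°) gauche 4.0; I(120°)/CH3(180°) gauche 4.4; CN(240°)/CH3(180°) gauche 2.1; CN(240°)/CH2Cl(300°) gauche 3.1 → 13.6 kJ/mol.
CH3 at 240° (eclipsed): Cl(0°)/CH2Cl(0°) eclipsed 9.5; I(120°)/H(120°) eclipsed 7.4; CN(240°)/CH3(240°) eclipsed 9.1 → 26.0 kJ/mol.
CH3 at 300° (staggered): Cl(0°)/CH3(300°) gauche 3.7; Cl(0°)/CH2Cl(60°) gauche 4.0; I(120°)/CH2Cl(60°) gauche 5.1; CN(240°)/CH3(300°) gauche 2.1 → 14.9 kJ/mol.
Max at 0° (30.2 kJ/mol), min at 180° (13.6 kJ/mol); barrier = 16.6 kJ/mol.

16.6 kJ/mol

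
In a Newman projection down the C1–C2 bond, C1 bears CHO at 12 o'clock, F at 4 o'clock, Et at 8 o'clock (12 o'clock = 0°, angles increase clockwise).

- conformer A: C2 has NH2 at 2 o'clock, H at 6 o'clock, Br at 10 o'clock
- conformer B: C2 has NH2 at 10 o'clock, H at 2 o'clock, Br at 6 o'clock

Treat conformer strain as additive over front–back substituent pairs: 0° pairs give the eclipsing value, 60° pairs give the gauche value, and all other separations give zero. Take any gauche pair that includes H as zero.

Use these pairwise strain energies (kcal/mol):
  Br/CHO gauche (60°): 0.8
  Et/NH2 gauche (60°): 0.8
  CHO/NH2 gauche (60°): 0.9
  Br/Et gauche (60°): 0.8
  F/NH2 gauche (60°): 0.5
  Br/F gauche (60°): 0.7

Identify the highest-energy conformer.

A (staggered): CHO(0°)/NH2(60°) gauche 0.9; CHO(0°)/Br(300°) gauche 0.8; F(120°)/NH2(60°) gauche 0.5; Et(240°)/Br(300°) gauche 0.8 → 3.0 kcal/mol.
B (staggered): CHO(0°)/NH2(300°) gauche 0.9; F(120°)/Br(180°) gauche 0.7; Et(240°)/NH2(300°) gauche 0.8; Et(240°)/Br(180°) gauche 0.8 → 3.2 kcal/mol.
B has the highest total (3.2 kcal/mol).

B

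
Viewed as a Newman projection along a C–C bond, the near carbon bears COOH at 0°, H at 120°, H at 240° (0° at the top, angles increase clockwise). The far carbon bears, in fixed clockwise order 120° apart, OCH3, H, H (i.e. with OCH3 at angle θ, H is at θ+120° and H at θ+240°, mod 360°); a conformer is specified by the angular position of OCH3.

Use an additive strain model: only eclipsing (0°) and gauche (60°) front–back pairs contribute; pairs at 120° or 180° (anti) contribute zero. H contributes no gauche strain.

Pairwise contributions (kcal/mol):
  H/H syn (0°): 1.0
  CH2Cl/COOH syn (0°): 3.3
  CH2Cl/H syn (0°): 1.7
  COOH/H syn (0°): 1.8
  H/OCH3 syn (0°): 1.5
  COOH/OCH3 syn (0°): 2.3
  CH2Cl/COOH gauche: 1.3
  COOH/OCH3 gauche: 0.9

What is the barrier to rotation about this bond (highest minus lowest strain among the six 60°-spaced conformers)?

4.3 kcal/mol

OCH3 at 0° (eclipsed): COOH(0°)/OCH3(0°) eclipsed 2.3; H(120°)/H(120°) eclipsed 1.0; H(240°)/H(240°) eclipsed 1.0 → 4.3 kcal/mol.
OCH3 at 60° (staggered): COOH(0°)/OCH3(60°) gauche 0.9 → 0.9 kcal/mol.
OCH3 at 120° (eclipsed): COOH(0°)/H(0°) eclipsed 1.8; H(120°)/OCH3(120°) eclipsed 1.5; H(240°)/H(240°) eclipsed 1.0 → 4.3 kcal/mol.
OCH3 at 180° (staggered): no non-H gauche contacts → 0.0 kcal/mol.
OCH3 at 240° (eclipsed): COOH(0°)/H(0°) eclipsed 1.8; H(120°)/H(120°) eclipsed 1.0; H(240°)/OCH3(240°) eclipsed 1.5 → 4.3 kcal/mol.
OCH3 at 300° (staggered): COOH(0°)/OCH3(300°) gauche 0.9 → 0.9 kcal/mol.
Max at 0° (4.3 kcal/mol), min at 180° (0.0 kcal/mol); barrier = 4.3 kcal/mol.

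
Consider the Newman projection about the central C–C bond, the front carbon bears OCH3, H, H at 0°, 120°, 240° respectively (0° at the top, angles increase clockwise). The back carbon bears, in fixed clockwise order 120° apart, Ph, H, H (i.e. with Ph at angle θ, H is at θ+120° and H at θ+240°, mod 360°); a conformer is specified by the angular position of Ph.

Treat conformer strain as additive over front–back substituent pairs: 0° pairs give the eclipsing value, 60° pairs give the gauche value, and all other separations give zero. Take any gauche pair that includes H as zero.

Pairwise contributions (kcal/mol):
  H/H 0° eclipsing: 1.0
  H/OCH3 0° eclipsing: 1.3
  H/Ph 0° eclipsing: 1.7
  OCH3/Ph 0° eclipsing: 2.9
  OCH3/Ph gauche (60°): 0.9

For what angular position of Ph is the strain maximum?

0°

Ph at 0° is eclipsed. OCH3 at 0° is eclipsed with Ph at 0° (2.9); H at 120° is eclipsed with H at 120° (1.0); H at 240° is eclipsed with H at 240° (1.0). Total 4.9 kcal/mol.
Ph at 60° is staggered. OCH3 at 0° is gauche with Ph at 60° (0.9). Total 0.9 kcal/mol.
Ph at 120° is eclipsed. OCH3 at 0° is eclipsed with H at 0° (1.3); H at 120° is eclipsed with Ph at 120° (1.7); H at 240° is eclipsed with H at 240° (1.0). Total 4.0 kcal/mol.
Ph at 180° (staggered): no non-H gauche contacts → 0.0 kcal/mol.
Ph at 240° is eclipsed. OCH3 at 0° is eclipsed with H at 0° (1.3); H at 120° is eclipsed with H at 120° (1.0); H at 240° is eclipsed with Ph at 240° (1.7). Total 4.0 kcal/mol.
Ph at 300° is staggered. OCH3 at 0° is gauche with Ph at 300° (0.9). Total 0.9 kcal/mol.
The maximum (4.9 kcal/mol) occurs with Ph at 0°.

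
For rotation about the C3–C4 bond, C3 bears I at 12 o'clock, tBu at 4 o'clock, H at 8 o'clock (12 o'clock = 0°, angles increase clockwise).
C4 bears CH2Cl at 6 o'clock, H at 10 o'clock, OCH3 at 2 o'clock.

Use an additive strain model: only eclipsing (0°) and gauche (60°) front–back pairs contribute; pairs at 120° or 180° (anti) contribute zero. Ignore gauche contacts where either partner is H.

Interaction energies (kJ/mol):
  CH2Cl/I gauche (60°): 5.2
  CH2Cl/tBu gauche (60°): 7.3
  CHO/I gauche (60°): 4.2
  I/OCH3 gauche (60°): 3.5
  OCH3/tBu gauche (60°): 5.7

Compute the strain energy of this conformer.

16.5 kJ/mol

This conformer (staggered): I(0°)/OCH3(60°) gauche 3.5; tBu(120°)/CH2Cl(180°) gauche 7.3; tBu(120°)/OCH3(60°) gauche 5.7 → 16.5 kJ/mol.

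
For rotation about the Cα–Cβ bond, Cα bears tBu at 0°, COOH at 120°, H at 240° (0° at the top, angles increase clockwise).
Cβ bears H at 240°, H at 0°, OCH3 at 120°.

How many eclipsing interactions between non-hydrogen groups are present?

1

Non-H eclipsing pairs: COOH(120°)/OCH3(120°) — 1 interaction.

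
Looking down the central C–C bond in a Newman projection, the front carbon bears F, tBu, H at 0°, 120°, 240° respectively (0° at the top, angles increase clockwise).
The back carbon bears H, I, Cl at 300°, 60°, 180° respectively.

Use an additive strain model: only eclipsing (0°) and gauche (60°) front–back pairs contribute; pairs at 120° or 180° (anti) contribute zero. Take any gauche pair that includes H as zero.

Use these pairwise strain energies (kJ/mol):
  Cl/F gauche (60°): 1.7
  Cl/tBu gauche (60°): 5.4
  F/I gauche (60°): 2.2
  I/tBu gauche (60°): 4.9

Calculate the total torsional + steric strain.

12.5 kJ/mol

This conformer is staggered. F at 0° is gauche with I at 60° (2.2); tBu at 120° is gauche with I at 60° (4.9); tBu at 120° is gauche with Cl at 180° (5.4). Total 12.5 kJ/mol.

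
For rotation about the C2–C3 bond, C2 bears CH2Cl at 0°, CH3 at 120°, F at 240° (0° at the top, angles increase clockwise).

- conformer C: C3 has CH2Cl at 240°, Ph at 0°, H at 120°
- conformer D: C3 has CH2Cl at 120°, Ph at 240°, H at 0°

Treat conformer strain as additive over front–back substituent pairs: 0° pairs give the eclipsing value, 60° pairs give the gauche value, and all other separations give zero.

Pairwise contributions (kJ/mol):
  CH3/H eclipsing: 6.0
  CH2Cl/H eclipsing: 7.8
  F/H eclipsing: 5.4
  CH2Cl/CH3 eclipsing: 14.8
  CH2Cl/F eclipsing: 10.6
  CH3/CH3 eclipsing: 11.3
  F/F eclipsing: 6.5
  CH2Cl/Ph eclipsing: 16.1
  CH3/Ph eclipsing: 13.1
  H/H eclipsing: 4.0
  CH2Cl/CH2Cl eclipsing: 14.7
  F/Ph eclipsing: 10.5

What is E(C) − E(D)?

C (eclipsed): CH2Cl(0°)/Ph(0°) eclipsed 16.1; CH3(120°)/H(120°) eclipsed 6.0; F(240°)/CH2Cl(240°) eclipsed 10.6 → 32.7 kJ/mol.
D (eclipsed): CH2Cl(0°)/H(0°) eclipsed 7.8; CH3(120°)/CH2Cl(120°) eclipsed 14.8; F(240°)/Ph(240°) eclipsed 10.5 → 33.1 kJ/mol.
E(C) − E(D) = 32.7 − 33.1 = -0.4 kJ/mol.

-0.4 kJ/mol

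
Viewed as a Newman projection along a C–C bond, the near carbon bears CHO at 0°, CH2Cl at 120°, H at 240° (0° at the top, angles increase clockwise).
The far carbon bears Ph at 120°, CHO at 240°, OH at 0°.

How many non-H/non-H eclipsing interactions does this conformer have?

2

Non-H eclipsing pairs: CHO(0°)/OH(0°); CH2Cl(120°)/Ph(120°) — 2 interactions.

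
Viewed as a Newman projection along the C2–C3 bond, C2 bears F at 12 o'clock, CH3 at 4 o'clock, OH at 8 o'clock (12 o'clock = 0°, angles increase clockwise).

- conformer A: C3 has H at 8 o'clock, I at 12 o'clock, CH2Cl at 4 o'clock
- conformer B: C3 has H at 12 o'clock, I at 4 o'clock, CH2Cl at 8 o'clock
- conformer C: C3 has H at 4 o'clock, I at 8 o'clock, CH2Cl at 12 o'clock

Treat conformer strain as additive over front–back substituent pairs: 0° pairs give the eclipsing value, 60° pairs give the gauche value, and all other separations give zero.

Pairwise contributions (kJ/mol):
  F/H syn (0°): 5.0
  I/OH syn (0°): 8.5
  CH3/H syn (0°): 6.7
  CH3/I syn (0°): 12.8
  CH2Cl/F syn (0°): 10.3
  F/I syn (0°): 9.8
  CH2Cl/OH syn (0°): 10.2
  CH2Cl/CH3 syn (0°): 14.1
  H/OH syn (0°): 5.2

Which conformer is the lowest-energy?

A (eclipsed): F(0°)/I(0°) eclipsed 9.8; CH3(120°)/CH2Cl(120°) eclipsed 14.1; OH(240°)/H(240°) eclipsed 5.2 → 29.1 kJ/mol.
B (eclipsed): F(0°)/H(0°) eclipsed 5.0; CH3(120°)/I(120°) eclipsed 12.8; OH(240°)/CH2Cl(240°) eclipsed 10.2 → 28.0 kJ/mol.
C (eclipsed): F(0°)/CH2Cl(0°) eclipsed 10.3; CH3(120°)/H(120°) eclipsed 6.7; OH(240°)/I(240°) eclipsed 8.5 → 25.5 kJ/mol.
C has the lowest total (25.5 kJ/mol).

C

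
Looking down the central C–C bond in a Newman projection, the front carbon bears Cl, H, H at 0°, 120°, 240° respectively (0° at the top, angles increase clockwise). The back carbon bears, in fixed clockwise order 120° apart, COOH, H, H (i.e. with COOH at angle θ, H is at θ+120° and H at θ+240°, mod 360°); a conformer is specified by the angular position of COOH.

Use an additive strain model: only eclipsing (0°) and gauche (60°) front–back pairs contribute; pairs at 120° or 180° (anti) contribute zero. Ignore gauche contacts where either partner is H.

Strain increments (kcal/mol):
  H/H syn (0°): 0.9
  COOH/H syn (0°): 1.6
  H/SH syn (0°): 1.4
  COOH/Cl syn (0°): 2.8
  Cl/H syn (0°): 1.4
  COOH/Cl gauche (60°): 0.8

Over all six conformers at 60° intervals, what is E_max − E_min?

COOH at 0° (eclipsed): Cl–COOH eclipsed, H–H eclipsed, H–H eclipsed; 2.8 + 0.9 + 0.9 = 4.6 kcal/mol.
COOH at 60° (staggered): Cl–COOH gauche; 0.8 = 0.8 kcal/mol.
COOH at 120° (eclipsed): Cl–H eclipsed, H–COOH eclipsed, H–H eclipsed; 1.4 + 1.6 + 0.9 = 3.9 kcal/mol.
COOH at 180° (staggered): no non-H gauche contacts → 0.0 kcal/mol.
COOH at 240° (eclipsed): Cl–H eclipsed, H–H eclipsed, H–COOH eclipsed; 1.4 + 0.9 + 1.6 = 3.9 kcal/mol.
COOH at 300° (staggered): Cl–COOH gauche; 0.8 = 0.8 kcal/mol.
Max at 0° (4.6 kcal/mol), min at 180° (0.0 kcal/mol); barrier = 4.6 kcal/mol.

4.6 kcal/mol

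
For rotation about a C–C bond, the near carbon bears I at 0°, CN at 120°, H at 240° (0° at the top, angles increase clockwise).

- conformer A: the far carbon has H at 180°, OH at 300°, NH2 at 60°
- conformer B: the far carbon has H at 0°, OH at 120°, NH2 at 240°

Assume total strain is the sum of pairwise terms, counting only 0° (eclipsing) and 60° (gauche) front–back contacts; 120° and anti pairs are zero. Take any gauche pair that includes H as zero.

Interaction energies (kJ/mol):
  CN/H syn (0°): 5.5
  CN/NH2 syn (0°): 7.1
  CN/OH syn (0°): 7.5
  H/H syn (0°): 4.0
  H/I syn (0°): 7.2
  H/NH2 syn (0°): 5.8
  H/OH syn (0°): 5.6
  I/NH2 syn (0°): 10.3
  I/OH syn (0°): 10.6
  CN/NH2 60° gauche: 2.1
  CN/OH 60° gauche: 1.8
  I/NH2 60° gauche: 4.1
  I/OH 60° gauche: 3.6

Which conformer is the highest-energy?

B

A is staggered. I at 0° is gauche with OH at 300° (3.6); I at 0° is gauche with NH2 at 60° (4.1); CN at 120° is gauche with NH2 at 60° (2.1). Total 9.8 kJ/mol.
B is eclipsed. I at 0° is eclipsed with H at 0° (7.2); CN at 120° is eclipsed with OH at 120° (7.5); H at 240° is eclipsed with NH2 at 240° (5.8). Total 20.5 kJ/mol.
B has the highest total (20.5 kJ/mol).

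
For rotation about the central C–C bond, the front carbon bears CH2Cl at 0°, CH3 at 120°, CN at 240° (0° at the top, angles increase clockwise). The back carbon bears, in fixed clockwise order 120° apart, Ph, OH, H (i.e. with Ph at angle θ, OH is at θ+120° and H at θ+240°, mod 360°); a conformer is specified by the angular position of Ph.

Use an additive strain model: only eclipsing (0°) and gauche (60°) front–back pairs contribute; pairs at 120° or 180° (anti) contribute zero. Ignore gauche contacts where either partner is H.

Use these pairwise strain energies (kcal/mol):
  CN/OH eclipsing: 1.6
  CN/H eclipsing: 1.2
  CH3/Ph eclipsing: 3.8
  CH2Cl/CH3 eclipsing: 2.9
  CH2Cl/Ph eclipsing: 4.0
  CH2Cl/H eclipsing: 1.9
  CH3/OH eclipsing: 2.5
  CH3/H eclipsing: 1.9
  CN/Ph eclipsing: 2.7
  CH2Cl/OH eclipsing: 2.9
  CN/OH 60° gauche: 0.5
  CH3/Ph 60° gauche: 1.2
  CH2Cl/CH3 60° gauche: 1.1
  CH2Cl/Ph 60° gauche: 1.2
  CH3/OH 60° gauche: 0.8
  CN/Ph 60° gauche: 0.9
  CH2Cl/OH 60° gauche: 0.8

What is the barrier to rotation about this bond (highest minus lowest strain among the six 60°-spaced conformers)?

4.3 kcal/mol

Ph at 0° (eclipsed): CH2Cl–Ph eclipsed, CH3–OH eclipsed, CN–H eclipsed; 4.0 + 2.5 + 1.2 = 7.7 kcal/mol.
Ph at 60° (staggered): CH2Cl–Ph gauche, CH3–Ph gauche, CH3–OH gauche, CN–OH gauche; 1.2 + 1.2 + 0.8 + 0.5 = 3.7 kcal/mol.
Ph at 120° (eclipsed): CH2Cl–H eclipsed, CH3–Ph eclipsed, CN–OH eclipsed; 1.9 + 3.8 + 1.6 = 7.3 kcal/mol.
Ph at 180° (staggered): CH2Cl–OH gauche, CH3–Ph gauche, CN–Ph gauche, CN–OH gauche; 0.8 + 1.2 + 0.9 + 0.5 = 3.4 kcal/mol.
Ph at 240° (eclipsed): CH2Cl–OH eclipsed, CH3–H eclipsed, CN–Ph eclipsed; 2.9 + 1.9 + 2.7 = 7.5 kcal/mol.
Ph at 300° (staggered): CH2Cl–Ph gauche, CH2Cl–OH gauche, CH3–OH gauche, CN–Ph gauche; 1.2 + 0.8 + 0.8 + 0.9 = 3.7 kcal/mol.
Max at 0° (7.7 kcal/mol), min at 180° (3.4 kcal/mol); barrier = 4.3 kcal/mol.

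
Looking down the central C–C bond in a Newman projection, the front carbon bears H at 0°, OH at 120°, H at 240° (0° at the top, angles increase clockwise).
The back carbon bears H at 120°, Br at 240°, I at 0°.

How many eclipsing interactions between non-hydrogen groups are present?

Every eclipsing pair involves H, so the count is 0.

0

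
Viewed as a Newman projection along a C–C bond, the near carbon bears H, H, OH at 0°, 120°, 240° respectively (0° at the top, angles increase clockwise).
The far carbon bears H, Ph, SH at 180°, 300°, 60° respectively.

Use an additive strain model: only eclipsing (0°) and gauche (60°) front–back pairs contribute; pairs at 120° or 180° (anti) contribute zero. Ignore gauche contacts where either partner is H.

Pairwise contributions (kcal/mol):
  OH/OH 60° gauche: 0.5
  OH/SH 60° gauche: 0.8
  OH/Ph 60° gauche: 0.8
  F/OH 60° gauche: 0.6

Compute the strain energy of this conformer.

This conformer (staggered): OH–Ph gauche; 0.8 = 0.8 kcal/mol.

0.8 kcal/mol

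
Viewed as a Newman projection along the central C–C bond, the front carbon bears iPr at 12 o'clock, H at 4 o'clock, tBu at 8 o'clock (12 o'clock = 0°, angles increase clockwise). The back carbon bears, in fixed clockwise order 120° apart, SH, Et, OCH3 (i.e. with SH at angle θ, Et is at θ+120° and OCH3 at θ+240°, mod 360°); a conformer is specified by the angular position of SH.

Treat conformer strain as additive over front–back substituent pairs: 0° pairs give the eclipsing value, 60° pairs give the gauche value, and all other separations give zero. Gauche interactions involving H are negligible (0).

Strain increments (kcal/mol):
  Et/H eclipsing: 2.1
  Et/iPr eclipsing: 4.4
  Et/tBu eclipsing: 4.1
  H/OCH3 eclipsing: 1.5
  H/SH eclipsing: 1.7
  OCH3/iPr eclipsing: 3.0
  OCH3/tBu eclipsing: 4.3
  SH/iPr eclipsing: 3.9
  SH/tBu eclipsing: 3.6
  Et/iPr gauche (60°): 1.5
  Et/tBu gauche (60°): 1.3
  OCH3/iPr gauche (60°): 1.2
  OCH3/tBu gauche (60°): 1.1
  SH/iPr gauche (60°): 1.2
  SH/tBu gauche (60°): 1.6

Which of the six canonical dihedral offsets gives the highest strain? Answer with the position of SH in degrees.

SH at 0° (eclipsed): iPr–SH eclipsed, H–Et eclipsed, tBu–OCH3 eclipsed; 3.9 + 2.1 + 4.3 = 10.3 kcal/mol.
SH at 60° (staggered): iPr–SH gauche, iPr–OCH3 gauche, tBu–Et gauche, tBu–OCH3 gauche; 1.2 + 1.2 + 1.3 + 1.1 = 4.8 kcal/mol.
SH at 120° (eclipsed): iPr–OCH3 eclipsed, H–SH eclipsed, tBu–Et eclipsed; 3.0 + 1.7 + 4.1 = 8.8 kcal/mol.
SH at 180° (staggered): iPr–Et gauche, iPr–OCH3 gauche, tBu–SH gauche, tBu–Et gauche; 1.5 + 1.2 + 1.6 + 1.3 = 5.6 kcal/mol.
SH at 240° (eclipsed): iPr–Et eclipsed, H–OCH3 eclipsed, tBu–SH eclipsed; 4.4 + 1.5 + 3.6 = 9.5 kcal/mol.
SH at 300° (staggered): iPr–SH gauche, iPr–Et gauche, tBu–SH gauche, tBu–OCH3 gauche; 1.2 + 1.5 + 1.6 + 1.1 = 5.4 kcal/mol.
The maximum (10.3 kcal/mol) occurs with SH at 0°.

0°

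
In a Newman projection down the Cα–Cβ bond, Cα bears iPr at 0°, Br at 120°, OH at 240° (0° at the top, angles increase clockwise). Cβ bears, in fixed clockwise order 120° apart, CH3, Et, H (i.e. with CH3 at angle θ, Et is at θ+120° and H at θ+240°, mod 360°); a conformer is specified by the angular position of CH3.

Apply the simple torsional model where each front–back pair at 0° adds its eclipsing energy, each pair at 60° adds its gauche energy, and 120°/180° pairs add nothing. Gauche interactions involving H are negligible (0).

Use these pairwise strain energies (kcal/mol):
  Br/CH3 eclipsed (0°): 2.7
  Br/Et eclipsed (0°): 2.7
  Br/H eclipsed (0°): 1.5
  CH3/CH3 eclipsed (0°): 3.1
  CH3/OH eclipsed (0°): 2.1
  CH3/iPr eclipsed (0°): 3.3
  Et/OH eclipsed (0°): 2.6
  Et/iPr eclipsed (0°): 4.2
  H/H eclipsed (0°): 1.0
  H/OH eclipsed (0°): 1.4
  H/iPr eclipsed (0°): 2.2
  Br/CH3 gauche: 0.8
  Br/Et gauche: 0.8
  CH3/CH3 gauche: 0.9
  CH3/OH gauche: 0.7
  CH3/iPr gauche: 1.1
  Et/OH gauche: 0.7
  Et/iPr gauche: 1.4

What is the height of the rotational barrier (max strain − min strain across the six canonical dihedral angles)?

CH3 at 0° (eclipsed): iPr–CH3 eclipsed, Br–Et eclipsed, OH–H eclipsed; 3.3 + 2.7 + 1.4 = 7.4 kcal/mol.
CH3 at 60° (staggered): iPr–CH3 gauche, Br–CH3 gauche, Br–Et gauche, OH–Et gauche; 1.1 + 0.8 + 0.8 + 0.7 = 3.4 kcal/mol.
CH3 at 120° (eclipsed): iPr–H eclipsed, Br–CH3 eclipsed, OH–Et eclipsed; 2.2 + 2.7 + 2.6 = 7.5 kcal/mol.
CH3 at 180° (staggered): iPr–Et gauche, Br–CH3 gauche, OH–CH3 gauche, OH–Et gauche; 1.4 + 0.8 + 0.7 + 0.7 = 3.6 kcal/mol.
CH3 at 240° (eclipsed): iPr–Et eclipsed, Br–H eclipsed, OH–CH3 eclipsed; 4.2 + 1.5 + 2.1 = 7.8 kcal/mol.
CH3 at 300° (staggered): iPr–CH3 gauche, iPr–Et gauche, Br–Et gauche, OH–CH3 gauche; 1.1 + 1.4 + 0.8 + 0.7 = 4.0 kcal/mol.
Max at 240° (7.8 kcal/mol), min at 60° (3.4 kcal/mol); barrier = 4.4 kcal/mol.

4.4 kcal/mol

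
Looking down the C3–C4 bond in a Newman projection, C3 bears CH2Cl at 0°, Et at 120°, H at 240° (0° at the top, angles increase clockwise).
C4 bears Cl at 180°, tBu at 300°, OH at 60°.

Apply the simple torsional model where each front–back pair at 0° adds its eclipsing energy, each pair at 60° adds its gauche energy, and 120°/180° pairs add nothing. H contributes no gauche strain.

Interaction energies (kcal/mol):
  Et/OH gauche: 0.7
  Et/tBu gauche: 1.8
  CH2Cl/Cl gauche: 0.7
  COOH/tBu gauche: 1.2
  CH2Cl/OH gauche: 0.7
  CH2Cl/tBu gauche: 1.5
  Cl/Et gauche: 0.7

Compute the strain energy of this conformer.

This conformer (staggered): CH2Cl(0°)/tBu(300°) gauche 1.5; CH2Cl(0°)/OH(60°) gauche 0.7; Et(120°)/Cl(180°) gauche 0.7; Et(120°)/OH(60°) gauche 0.7 → 3.6 kcal/mol.

3.6 kcal/mol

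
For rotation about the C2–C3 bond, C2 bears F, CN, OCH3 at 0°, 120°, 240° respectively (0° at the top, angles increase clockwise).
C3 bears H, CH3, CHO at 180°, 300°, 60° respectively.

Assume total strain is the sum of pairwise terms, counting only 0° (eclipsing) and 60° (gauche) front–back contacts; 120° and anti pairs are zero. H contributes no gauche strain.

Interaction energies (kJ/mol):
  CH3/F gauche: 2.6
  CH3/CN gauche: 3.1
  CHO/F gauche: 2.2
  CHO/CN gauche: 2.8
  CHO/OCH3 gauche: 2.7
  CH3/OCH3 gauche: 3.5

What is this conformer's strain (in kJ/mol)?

This conformer (staggered): F(0°)/CH3(300°) gauche 2.6; F(0°)/CHO(60°) gauche 2.2; CN(120°)/CHO(60°) gauche 2.8; OCH3(240°)/CH3(300°) gauche 3.5 → 11.1 kJ/mol.

11.1 kJ/mol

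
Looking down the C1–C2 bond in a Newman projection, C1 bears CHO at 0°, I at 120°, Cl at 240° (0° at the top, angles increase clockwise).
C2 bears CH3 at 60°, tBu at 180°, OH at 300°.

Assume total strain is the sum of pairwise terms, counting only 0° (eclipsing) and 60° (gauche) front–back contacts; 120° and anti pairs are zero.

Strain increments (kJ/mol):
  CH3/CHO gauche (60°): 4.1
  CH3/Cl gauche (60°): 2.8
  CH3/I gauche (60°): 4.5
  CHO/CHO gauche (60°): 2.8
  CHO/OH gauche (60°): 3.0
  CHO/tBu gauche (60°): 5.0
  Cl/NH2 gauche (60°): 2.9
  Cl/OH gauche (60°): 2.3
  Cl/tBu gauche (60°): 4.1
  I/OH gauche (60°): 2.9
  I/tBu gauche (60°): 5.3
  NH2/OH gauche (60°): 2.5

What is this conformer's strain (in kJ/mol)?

23.3 kJ/mol

This conformer (staggered): CHO(0°)/CH3(60°) gauche 4.1; CHO(0°)/OH(300°) gauche 3.0; I(120°)/CH3(60°) gauche 4.5; I(120°)/tBu(180°) gauche 5.3; Cl(240°)/tBu(180°) gauche 4.1; Cl(240°)/OH(300°) gauche 2.3 → 23.3 kJ/mol.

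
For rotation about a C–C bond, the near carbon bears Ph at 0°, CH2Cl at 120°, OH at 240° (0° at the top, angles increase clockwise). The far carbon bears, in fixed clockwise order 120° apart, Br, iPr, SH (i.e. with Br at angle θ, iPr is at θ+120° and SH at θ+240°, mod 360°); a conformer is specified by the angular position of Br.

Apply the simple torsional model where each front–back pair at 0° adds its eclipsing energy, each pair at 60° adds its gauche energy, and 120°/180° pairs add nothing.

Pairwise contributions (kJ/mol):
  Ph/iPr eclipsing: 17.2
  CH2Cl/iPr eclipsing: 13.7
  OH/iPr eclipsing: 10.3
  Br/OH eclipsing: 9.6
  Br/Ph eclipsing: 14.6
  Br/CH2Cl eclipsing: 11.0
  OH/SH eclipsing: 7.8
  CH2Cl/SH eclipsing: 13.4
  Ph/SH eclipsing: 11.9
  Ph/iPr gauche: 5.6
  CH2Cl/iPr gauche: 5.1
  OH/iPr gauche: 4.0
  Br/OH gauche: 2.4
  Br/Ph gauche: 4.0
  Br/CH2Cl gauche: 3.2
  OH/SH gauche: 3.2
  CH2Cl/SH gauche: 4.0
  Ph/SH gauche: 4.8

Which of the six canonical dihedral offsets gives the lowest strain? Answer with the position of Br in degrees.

180°

Br at 0° (eclipsed): Ph–Br eclipsed, CH2Cl–iPr eclipsed, OH–SH eclipsed; 14.6 + 13.7 + 7.8 = 36.1 kJ/mol.
Br at 60° (staggered): Ph–Br gauche, Ph–SH gauche, CH2Cl–Br gauche, CH2Cl–iPr gauche, OH–iPr gauche, OH–SH gauche; 4.0 + 4.8 + 3.2 + 5.1 + 4.0 + 3.2 = 24.3 kJ/mol.
Br at 120° (eclipsed): Ph–SH eclipsed, CH2Cl–Br eclipsed, OH–iPr eclipsed; 11.9 + 11.0 + 10.3 = 33.2 kJ/mol.
Br at 180° (staggered): Ph–iPr gauche, Ph–SH gauche, CH2Cl–Br gauche, CH2Cl–SH gauche, OH–Br gauche, OH–iPr gauche; 5.6 + 4.8 + 3.2 + 4.0 + 2.4 + 4.0 = 24.0 kJ/mol.
Br at 240° (eclipsed): Ph–iPr eclipsed, CH2Cl–SH eclipsed, OH–Br eclipsed; 17.2 + 13.4 + 9.6 = 40.2 kJ/mol.
Br at 300° (staggered): Ph–Br gauche, Ph–iPr gauche, CH2Cl–iPr gauche, CH2Cl–SH gauche, OH–Br gauche, OH–SH gauche; 4.0 + 5.6 + 5.1 + 4.0 + 2.4 + 3.2 = 24.3 kJ/mol.
The minimum (24.0 kJ/mol) occurs with Br at 180°.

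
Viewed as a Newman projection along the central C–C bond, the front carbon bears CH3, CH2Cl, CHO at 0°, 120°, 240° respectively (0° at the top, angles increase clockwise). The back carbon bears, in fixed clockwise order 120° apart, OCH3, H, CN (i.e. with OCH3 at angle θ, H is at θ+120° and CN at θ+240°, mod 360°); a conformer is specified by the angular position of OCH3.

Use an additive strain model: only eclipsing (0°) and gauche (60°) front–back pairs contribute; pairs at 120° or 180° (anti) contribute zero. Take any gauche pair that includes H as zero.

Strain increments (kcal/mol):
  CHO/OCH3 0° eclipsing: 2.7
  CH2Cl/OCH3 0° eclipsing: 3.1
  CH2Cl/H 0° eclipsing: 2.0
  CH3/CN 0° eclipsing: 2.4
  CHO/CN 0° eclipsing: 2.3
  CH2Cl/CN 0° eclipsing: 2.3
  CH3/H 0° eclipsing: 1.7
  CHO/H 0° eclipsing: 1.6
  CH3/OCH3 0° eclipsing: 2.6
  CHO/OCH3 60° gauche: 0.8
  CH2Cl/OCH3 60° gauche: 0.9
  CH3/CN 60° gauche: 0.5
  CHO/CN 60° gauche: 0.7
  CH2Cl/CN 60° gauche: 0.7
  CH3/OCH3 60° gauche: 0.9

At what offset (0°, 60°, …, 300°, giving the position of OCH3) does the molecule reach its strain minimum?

180°

OCH3 at 0° (eclipsed): CH3(0°)/OCH3(0°) eclipsed 2.6; CH2Cl(120°)/H(120°) eclipsed 2.0; CHO(240°)/CN(240°) eclipsed 2.3 → 6.9 kcal/mol.
OCH3 at 60° (staggered): CH3(0°)/OCH3(60°) gauche 0.9; CH3(0°)/CN(300°) gauche 0.5; CH2Cl(120°)/OCH3(60°) gauche 0.9; CHO(240°)/CN(300°) gauche 0.7 → 3.0 kcal/mol.
OCH3 at 120° (eclipsed): CH3(0°)/CN(0°) eclipsed 2.4; CH2Cl(120°)/OCH3(120°) eclipsed 3.1; CHO(240°)/H(240°) eclipsed 1.6 → 7.1 kcal/mol.
OCH3 at 180° (staggered): CH3(0°)/CN(60°) gauche 0.5; CH2Cl(120°)/OCH3(180°) gauche 0.9; CH2Cl(120°)/CN(60°) gauche 0.7; CHO(240°)/OCH3(180°) gauche 0.8 → 2.9 kcal/mol.
OCH3 at 240° (eclipsed): CH3(0°)/H(0°) eclipsed 1.7; CH2Cl(120°)/CN(120°) eclipsed 2.3; CHO(240°)/OCH3(240°) eclipsed 2.7 → 6.7 kcal/mol.
OCH3 at 300° (staggered): CH3(0°)/OCH3(300°) gauche 0.9; CH2Cl(120°)/CN(180°) gauche 0.7; CHO(240°)/OCH3(300°) gauche 0.8; CHO(240°)/CN(180°) gauche 0.7 → 3.1 kcal/mol.
The minimum (2.9 kcal/mol) occurs with OCH3 at 180°.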